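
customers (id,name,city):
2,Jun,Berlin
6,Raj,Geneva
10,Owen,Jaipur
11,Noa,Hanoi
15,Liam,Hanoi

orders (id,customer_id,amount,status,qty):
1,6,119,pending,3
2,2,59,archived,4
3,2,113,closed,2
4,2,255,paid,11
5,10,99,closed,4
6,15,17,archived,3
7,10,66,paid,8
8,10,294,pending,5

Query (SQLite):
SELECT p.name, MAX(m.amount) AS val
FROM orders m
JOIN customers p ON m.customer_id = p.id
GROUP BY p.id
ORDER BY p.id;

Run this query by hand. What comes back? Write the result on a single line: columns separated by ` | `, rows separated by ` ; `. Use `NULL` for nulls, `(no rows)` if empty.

Jun | 255 ; Raj | 119 ; Owen | 294 ; Liam | 17

Join each orders row to its customers via customer_id.
Group joined rows by customers.id; compute MAX(m.amount) per group.
  2: ids {2, 3, 4} → MAX(m.amount)=255
  6: ids {1} → MAX(m.amount)=119
  10: ids {5, 7, 8} → MAX(m.amount)=294
  15: ids {6} → MAX(m.amount)=17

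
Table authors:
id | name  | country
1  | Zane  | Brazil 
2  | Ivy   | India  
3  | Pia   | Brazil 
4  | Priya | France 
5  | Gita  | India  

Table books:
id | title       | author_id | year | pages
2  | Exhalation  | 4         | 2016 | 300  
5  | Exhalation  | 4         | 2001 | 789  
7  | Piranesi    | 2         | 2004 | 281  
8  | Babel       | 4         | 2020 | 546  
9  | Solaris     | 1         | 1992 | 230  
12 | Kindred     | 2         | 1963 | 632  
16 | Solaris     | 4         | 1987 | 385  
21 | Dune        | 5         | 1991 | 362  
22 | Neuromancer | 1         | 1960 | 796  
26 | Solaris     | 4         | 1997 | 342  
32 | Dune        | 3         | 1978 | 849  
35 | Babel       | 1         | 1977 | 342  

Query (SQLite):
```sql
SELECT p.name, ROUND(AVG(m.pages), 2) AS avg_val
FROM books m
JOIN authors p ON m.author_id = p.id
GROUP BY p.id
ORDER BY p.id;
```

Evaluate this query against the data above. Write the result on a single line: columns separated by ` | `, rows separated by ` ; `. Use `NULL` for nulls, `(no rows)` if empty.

Zane | 456 ; Ivy | 456.5 ; Pia | 849 ; Priya | 472.4 ; Gita | 362

Join each books row to its authors via author_id.
Group joined rows by authors.id; compute ROUND(AVG(m.pages), 2) per group.
  1: ids {9, 22, 35} → ROUND(AVG(m.pages), 2)=456
  2: ids {7, 12} → ROUND(AVG(m.pages), 2)=456.5
  3: ids {32} → ROUND(AVG(m.pages), 2)=849
  4: ids {2, 5, 8, 16, 26} → ROUND(AVG(m.pages), 2)=472.4
  5: ids {21} → ROUND(AVG(m.pages), 2)=362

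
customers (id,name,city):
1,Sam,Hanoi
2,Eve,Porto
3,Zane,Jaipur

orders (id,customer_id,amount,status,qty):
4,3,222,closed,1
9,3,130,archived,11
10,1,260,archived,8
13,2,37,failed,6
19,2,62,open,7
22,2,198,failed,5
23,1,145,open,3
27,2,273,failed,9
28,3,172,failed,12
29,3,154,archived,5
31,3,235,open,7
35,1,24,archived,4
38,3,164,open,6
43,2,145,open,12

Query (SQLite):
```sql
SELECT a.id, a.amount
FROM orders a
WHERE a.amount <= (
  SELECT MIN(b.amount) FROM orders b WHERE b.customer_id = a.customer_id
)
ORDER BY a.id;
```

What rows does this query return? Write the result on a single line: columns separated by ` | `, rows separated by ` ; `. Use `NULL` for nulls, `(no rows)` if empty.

For each orders row a, compute MIN(amount) over rows sharing a.customer_id.
Keep row a if a.amount <= that per-group MIN.
  customer_id=1: MIN(amount) = 24
  customer_id=2: MIN(amount) = 37
  customer_id=3: MIN(amount) = 130

9 | 130 ; 13 | 37 ; 35 | 24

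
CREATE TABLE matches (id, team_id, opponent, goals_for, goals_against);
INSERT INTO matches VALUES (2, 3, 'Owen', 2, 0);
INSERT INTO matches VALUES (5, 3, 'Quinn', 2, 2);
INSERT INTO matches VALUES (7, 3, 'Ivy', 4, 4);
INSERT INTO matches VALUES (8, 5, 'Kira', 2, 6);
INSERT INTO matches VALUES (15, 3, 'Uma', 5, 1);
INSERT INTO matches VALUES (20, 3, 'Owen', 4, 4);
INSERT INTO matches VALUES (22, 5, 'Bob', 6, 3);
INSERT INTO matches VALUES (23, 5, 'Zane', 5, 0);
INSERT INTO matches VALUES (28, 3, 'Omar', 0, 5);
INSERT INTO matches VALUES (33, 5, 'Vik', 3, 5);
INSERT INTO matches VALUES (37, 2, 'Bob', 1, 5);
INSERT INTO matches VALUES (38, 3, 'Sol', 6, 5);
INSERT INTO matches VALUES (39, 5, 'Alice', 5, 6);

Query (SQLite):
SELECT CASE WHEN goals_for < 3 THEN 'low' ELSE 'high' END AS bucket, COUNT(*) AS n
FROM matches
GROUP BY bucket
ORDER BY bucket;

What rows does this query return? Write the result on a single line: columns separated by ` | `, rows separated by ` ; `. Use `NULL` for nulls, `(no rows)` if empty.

Bucket rows by goals_for < 3 → 'low' else 'high'; count each bucket.

high | 8 ; low | 5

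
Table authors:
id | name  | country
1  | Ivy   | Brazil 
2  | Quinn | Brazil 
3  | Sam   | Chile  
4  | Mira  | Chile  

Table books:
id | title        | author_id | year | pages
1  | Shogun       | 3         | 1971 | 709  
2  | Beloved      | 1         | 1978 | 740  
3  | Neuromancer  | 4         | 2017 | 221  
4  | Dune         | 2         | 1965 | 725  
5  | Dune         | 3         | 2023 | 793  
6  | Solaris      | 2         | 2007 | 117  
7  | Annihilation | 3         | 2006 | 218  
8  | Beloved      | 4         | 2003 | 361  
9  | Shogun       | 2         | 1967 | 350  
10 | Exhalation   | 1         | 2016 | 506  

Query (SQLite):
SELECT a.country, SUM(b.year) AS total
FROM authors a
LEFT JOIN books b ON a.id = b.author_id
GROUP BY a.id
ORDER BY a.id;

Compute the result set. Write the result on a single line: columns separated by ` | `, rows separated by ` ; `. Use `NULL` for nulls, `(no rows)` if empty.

Brazil | 3994 ; Brazil | 5939 ; Chile | 6000 ; Chile | 4020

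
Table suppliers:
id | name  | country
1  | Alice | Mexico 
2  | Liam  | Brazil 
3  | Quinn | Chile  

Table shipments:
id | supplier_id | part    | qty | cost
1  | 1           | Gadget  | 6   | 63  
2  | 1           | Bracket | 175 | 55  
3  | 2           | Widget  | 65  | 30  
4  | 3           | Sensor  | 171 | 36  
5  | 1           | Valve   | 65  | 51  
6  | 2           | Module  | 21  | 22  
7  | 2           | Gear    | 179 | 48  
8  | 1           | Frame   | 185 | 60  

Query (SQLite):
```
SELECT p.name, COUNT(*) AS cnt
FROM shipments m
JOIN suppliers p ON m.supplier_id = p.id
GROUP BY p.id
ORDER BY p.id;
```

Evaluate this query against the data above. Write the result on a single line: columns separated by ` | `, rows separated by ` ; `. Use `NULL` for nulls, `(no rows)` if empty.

Join each shipments row to its suppliers via supplier_id.
Group joined rows by suppliers.id; compute COUNT(*) per group.
  1: ids {1, 2, 5, 8} → COUNT(*)=4
  2: ids {3, 6, 7} → COUNT(*)=3
  3: ids {4} → COUNT(*)=1

Alice | 4 ; Liam | 3 ; Quinn | 1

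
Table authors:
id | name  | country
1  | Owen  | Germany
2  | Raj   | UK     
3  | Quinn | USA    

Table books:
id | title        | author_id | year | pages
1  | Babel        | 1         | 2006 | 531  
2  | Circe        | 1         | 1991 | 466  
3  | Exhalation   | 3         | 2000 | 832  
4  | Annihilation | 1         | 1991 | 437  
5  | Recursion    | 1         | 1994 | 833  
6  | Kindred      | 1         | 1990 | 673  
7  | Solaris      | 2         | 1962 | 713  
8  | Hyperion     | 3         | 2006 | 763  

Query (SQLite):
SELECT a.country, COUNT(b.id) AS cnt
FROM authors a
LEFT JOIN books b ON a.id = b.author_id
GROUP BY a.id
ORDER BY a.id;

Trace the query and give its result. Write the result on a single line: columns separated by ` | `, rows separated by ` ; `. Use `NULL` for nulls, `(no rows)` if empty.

Germany | 5 ; UK | 1 ; USA | 2

LEFT JOIN keeps every authors row; unmatched ones get NULL for books columns.
Group by authors.id and compute COUNT(b.id). COUNT(col) of an all-NULL group is 0.
  1: ids {1, 2, 4, 5, 6} → COUNT(b.id)=5
  2: ids {7} → COUNT(b.id)=1
  3: ids {3, 8} → COUNT(b.id)=2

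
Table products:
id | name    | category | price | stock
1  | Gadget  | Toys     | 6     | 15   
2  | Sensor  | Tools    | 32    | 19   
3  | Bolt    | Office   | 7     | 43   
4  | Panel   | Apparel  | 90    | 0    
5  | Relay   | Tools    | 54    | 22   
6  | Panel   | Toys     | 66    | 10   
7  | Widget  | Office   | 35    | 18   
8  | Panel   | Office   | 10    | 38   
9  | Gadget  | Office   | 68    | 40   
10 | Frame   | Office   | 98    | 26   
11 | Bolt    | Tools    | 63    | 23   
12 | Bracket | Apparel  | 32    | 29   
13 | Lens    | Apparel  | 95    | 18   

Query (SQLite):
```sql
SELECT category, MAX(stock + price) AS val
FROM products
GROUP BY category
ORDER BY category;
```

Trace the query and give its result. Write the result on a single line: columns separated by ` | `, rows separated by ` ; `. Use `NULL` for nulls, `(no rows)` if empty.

For each row compute stock + price.
Group by category; take MAX of the expression per group.
  Apparel: ids {4, 12, 13} → MAX(stock + price)=113
  Office: ids {3, 7, 8, 9, 10} → MAX(stock + price)=124
  Tools: ids {2, 5, 11} → MAX(stock + price)=86
  Toys: ids {1, 6} → MAX(stock + price)=76

Apparel | 113 ; Office | 124 ; Tools | 86 ; Toys | 76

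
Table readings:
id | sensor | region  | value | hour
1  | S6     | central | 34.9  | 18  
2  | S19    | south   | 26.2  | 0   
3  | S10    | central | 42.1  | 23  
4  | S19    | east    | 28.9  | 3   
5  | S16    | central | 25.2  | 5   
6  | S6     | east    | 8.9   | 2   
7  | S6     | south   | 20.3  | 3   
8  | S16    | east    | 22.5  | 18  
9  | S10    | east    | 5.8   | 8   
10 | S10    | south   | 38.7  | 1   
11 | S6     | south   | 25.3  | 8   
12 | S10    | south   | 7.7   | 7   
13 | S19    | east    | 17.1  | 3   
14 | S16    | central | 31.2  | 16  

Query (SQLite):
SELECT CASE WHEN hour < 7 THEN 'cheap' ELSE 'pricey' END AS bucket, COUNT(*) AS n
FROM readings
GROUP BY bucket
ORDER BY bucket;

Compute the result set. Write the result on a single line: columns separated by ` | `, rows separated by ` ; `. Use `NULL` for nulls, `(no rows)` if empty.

cheap | 7 ; pricey | 7

Bucket rows by hour < 7 → 'cheap' else 'pricey'; count each bucket.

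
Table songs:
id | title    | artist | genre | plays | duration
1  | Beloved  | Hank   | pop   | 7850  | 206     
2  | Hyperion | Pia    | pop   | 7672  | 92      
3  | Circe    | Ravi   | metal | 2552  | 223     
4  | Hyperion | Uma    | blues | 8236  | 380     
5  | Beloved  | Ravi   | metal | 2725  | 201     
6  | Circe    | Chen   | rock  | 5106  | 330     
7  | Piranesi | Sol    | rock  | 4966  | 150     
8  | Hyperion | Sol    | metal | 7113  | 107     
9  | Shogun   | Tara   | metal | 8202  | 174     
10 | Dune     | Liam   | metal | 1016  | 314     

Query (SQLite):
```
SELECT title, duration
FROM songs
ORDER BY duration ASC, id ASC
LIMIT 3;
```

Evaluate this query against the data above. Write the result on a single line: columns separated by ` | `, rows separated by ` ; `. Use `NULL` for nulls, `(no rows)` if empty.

Hyperion | 92 ; Hyperion | 107 ; Piranesi | 150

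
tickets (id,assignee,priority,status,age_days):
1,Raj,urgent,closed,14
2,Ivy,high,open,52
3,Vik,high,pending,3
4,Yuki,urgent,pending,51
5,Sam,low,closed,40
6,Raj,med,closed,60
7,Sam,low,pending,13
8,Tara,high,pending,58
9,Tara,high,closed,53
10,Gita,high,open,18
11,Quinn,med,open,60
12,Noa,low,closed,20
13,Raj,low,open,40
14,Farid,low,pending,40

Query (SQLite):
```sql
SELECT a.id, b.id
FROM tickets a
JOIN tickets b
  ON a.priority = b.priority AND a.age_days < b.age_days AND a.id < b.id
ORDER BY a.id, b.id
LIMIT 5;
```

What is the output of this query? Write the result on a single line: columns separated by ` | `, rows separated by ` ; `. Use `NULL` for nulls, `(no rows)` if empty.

1 | 4 ; 2 | 8 ; 2 | 9 ; 3 | 8 ; 3 | 9

Pairs (a,b) with same priority, a.age_days < b.age_days, a.id < b.id.
priority groups: high:{2,3,8,9,10} low:{5,7,12,13,14} med:{6,11} urgent:{1,4}
Ordered by (a.id, b.id); first 5.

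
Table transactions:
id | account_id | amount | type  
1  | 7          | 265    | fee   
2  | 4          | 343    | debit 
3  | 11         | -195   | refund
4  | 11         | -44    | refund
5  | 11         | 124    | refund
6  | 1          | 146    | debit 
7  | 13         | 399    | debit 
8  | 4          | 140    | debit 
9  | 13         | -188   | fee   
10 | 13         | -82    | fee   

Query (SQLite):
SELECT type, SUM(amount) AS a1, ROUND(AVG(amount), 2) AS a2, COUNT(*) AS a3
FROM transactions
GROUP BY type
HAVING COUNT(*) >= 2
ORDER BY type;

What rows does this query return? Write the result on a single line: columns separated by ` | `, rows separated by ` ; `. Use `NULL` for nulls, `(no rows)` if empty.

debit | 1028 | 257 | 4 ; fee | -5 | -1.67 | 3 ; refund | -115 | -38.33 | 3

Group transactions by type.
Per group compute: SUM(amount), ROUND(AVG(amount), 2), COUNT(*).
HAVING: drop groups with fewer than 2 rows.
  debit: ids {2, 6, 7, 8} → SUM(amount)=1028, ROUND(AVG(amount), 2)=257, COUNT(*)=4
  fee: ids {1, 9, 10} → SUM(amount)=-5, ROUND(AVG(amount), 2)=-1.67, COUNT(*)=3
  refund: ids {3, 4, 5} → SUM(amount)=-115, ROUND(AVG(amount), 2)=-38.33, COUNT(*)=3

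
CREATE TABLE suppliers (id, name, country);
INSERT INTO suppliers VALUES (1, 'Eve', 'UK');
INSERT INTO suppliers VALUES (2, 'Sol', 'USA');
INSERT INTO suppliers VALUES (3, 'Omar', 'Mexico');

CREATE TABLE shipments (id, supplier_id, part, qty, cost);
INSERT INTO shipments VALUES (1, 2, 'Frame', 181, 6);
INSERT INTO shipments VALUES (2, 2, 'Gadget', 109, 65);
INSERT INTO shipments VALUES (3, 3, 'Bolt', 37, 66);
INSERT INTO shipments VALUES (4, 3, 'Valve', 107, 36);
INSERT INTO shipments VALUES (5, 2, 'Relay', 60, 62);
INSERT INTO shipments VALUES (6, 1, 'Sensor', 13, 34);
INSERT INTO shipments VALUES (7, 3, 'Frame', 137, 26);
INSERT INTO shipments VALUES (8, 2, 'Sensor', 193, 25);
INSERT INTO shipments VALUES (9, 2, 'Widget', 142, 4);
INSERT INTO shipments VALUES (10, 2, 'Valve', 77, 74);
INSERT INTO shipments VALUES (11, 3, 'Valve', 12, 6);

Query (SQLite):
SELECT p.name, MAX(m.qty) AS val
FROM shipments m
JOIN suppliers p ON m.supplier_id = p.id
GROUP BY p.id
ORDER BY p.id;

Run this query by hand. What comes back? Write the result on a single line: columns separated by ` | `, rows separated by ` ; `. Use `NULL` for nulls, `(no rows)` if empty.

Join each shipments row to its suppliers via supplier_id.
Group joined rows by suppliers.id; compute MAX(m.qty) per group.
  1: ids {6} → MAX(m.qty)=13
  2: ids {1, 2, 5, 8, 9, 10} → MAX(m.qty)=193
  3: ids {3, 4, 7, 11} → MAX(m.qty)=137

Eve | 13 ; Sol | 193 ; Omar | 137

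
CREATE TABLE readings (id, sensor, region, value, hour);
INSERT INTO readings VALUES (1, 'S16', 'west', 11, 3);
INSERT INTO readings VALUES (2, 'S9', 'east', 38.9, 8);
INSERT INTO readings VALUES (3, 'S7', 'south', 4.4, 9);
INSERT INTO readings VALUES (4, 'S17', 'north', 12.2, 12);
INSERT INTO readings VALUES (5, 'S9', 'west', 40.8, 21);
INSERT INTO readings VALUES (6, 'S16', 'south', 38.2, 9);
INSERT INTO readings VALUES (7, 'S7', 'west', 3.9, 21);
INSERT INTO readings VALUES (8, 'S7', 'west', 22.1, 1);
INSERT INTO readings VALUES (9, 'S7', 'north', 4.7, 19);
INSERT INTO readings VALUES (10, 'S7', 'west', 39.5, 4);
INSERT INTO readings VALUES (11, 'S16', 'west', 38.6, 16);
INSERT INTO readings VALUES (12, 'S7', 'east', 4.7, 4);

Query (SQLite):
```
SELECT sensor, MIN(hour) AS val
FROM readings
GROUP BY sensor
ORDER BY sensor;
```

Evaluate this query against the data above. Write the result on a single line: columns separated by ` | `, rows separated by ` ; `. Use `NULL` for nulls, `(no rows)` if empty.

Partition readings by sensor; compute MIN(hour) within each group.
  S16: ids {1, 6, 11} → MIN(hour)=3
  S17: ids {4} → MIN(hour)=12
  S7: ids {3, 7, 8, 9, 10, 12} → MIN(hour)=1
  S9: ids {2, 5} → MIN(hour)=8

S16 | 3 ; S17 | 12 ; S7 | 1 ; S9 | 8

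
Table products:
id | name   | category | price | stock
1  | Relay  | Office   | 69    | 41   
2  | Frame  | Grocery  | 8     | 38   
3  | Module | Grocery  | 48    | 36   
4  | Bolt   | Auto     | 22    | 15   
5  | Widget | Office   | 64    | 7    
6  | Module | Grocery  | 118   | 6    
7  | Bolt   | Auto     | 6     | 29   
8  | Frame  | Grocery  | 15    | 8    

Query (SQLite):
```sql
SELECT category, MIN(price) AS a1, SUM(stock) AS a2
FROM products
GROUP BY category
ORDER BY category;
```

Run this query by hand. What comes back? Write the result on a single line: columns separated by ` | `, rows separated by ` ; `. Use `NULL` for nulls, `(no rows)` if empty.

Auto | 6 | 44 ; Grocery | 8 | 88 ; Office | 64 | 48

Group products by category.
Per group compute: MIN(price), SUM(stock).
  Auto: ids {4, 7} → MIN(price)=6, SUM(stock)=44
  Grocery: ids {2, 3, 6, 8} → MIN(price)=8, SUM(stock)=88
  Office: ids {1, 5} → MIN(price)=64, SUM(stock)=48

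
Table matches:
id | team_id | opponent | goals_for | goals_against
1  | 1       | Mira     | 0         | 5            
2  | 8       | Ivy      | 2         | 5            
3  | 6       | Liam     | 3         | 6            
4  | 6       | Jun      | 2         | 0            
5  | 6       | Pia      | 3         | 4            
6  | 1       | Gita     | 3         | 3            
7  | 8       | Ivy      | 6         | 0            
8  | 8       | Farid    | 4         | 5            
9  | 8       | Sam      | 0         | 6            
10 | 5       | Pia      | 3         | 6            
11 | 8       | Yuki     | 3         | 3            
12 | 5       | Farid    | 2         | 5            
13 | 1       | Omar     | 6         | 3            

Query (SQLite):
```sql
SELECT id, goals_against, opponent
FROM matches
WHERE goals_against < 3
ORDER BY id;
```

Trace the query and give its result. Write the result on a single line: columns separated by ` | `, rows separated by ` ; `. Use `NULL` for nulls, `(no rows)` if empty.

4 | 0 | Jun ; 7 | 0 | Ivy

goals_against < 3: ids {4, 7}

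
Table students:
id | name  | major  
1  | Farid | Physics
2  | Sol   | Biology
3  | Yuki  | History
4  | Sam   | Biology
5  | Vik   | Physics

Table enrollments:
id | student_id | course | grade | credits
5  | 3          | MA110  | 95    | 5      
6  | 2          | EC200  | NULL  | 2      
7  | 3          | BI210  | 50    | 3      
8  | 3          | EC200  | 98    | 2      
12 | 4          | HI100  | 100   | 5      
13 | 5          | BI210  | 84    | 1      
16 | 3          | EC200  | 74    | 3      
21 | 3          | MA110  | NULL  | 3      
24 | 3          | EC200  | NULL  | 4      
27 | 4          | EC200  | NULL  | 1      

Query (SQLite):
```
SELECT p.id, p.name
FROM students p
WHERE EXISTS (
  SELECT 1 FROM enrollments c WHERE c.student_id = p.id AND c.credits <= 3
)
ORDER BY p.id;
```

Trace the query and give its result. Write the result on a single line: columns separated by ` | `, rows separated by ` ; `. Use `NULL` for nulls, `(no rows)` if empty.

2 | Sol ; 3 | Yuki ; 4 | Sam ; 5 | Vik

For each students row, check whether any enrollments with matching student_id has credits <= 3.
Keep rows where that is true.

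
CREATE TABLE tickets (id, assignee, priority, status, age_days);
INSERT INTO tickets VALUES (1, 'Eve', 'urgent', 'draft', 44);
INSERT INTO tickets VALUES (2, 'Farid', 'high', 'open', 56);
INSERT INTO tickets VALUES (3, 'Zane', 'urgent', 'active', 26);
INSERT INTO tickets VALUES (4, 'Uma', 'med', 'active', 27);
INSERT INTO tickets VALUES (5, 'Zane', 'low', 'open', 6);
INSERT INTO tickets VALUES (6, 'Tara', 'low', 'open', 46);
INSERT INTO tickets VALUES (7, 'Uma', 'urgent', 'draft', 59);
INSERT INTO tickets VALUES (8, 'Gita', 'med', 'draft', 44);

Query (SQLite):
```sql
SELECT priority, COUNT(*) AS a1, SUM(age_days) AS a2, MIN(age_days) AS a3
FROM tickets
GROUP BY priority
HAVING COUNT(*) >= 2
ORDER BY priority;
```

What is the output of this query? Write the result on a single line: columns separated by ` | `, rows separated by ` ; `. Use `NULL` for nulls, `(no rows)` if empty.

Group tickets by priority.
Per group compute: COUNT(*), SUM(age_days), MIN(age_days).
HAVING: drop groups with fewer than 2 rows.
  high: ids {2} → COUNT(*)=1, SUM(age_days)=56, MIN(age_days)=56
  low: ids {5, 6} → COUNT(*)=2, SUM(age_days)=52, MIN(age_days)=6
  med: ids {4, 8} → COUNT(*)=2, SUM(age_days)=71, MIN(age_days)=27
  urgent: ids {1, 3, 7} → COUNT(*)=3, SUM(age_days)=129, MIN(age_days)=26

low | 2 | 52 | 6 ; med | 2 | 71 | 27 ; urgent | 3 | 129 | 26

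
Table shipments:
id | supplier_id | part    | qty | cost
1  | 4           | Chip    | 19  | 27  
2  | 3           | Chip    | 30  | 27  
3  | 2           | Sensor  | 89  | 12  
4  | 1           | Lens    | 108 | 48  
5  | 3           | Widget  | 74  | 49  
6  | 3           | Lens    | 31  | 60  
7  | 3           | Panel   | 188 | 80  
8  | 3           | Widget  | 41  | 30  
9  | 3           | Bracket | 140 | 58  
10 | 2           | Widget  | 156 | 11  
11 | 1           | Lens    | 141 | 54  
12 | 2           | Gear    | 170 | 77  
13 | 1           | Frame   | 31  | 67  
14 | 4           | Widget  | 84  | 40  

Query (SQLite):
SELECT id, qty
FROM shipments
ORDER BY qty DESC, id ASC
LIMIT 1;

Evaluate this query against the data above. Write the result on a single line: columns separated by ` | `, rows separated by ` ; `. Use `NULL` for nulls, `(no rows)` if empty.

Sort by qty desc, tiebreak id asc: (188, id=7), (170, id=12), (156, id=10), (141, id=11) …. Take first 1.

7 | 188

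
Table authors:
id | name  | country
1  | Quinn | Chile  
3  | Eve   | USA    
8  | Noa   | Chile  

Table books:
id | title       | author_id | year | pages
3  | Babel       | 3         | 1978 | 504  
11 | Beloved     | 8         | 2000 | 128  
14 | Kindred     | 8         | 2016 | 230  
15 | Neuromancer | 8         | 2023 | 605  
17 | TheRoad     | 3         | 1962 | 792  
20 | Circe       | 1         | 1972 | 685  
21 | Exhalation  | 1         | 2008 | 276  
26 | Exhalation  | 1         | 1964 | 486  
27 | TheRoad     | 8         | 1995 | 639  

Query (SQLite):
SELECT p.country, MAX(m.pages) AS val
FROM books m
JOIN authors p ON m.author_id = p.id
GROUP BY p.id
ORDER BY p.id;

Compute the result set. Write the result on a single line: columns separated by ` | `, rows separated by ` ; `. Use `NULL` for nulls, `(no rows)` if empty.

Chile | 685 ; USA | 792 ; Chile | 639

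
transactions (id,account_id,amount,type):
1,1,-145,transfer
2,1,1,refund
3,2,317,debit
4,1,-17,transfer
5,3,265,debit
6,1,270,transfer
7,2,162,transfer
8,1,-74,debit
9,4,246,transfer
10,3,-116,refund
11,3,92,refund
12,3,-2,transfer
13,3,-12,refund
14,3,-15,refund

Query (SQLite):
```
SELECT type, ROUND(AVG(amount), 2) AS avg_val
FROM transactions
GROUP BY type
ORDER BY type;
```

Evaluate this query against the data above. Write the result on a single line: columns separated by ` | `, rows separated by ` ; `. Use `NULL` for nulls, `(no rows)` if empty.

debit | 169.33 ; refund | -10 ; transfer | 85.67

Partition transactions by type; compute ROUND(AVG(amount), 2) within each group.
  debit: ids {3, 5, 8} → ROUND(AVG(amount), 2)=169.33
  refund: ids {2, 10, 11, 13, 14} → ROUND(AVG(amount), 2)=-10
  transfer: ids {1, 4, 6, 7, 9, 12} → ROUND(AVG(amount), 2)=85.67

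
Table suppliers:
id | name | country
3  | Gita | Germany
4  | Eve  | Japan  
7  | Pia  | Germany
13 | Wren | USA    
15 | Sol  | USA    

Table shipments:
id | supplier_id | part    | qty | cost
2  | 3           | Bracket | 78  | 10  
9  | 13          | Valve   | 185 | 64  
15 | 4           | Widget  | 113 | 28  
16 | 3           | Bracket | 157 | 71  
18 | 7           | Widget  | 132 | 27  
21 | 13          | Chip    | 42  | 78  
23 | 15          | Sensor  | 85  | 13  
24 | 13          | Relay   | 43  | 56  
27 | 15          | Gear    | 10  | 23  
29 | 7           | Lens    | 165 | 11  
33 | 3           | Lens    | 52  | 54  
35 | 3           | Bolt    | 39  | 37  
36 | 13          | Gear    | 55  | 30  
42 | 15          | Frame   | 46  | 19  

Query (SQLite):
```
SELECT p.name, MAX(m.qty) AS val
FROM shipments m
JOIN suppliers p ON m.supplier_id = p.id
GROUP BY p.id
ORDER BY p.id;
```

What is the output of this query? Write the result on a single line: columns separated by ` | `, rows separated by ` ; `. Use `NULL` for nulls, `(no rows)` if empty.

Gita | 157 ; Eve | 113 ; Pia | 165 ; Wren | 185 ; Sol | 85

Join each shipments row to its suppliers via supplier_id.
Group joined rows by suppliers.id; compute MAX(m.qty) per group.
  3: ids {2, 16, 33, 35} → MAX(m.qty)=157
  4: ids {15} → MAX(m.qty)=113
  7: ids {18, 29} → MAX(m.qty)=165
  13: ids {9, 21, 24, 36} → MAX(m.qty)=185
  15: ids {23, 27, 42} → MAX(m.qty)=85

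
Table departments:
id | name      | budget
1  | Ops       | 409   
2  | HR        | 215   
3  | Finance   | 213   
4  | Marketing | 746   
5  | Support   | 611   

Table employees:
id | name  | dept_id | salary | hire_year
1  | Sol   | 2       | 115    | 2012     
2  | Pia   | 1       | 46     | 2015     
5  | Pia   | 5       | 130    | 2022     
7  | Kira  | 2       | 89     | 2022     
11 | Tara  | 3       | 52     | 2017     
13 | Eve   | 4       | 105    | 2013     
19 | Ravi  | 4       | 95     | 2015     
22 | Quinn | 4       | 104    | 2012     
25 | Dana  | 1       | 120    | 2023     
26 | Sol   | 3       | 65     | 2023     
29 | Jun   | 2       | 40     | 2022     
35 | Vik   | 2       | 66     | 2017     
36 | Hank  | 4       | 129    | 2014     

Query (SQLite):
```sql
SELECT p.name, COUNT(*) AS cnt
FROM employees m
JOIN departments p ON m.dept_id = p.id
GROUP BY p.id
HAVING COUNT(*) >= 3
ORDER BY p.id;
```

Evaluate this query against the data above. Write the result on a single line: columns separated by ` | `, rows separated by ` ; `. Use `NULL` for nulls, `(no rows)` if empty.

Join each employees row to its departments via dept_id.
Group joined rows by departments.id; compute COUNT(*) per group.
HAVING: keep groups with count ≥ 3.
  1: ids {2, 25} → COUNT(*)=2
  2: ids {1, 7, 29, 35} → COUNT(*)=4
  3: ids {11, 26} → COUNT(*)=2
  4: ids {13, 19, 22, 36} → COUNT(*)=4
  5: ids {5} → COUNT(*)=1

HR | 4 ; Marketing | 4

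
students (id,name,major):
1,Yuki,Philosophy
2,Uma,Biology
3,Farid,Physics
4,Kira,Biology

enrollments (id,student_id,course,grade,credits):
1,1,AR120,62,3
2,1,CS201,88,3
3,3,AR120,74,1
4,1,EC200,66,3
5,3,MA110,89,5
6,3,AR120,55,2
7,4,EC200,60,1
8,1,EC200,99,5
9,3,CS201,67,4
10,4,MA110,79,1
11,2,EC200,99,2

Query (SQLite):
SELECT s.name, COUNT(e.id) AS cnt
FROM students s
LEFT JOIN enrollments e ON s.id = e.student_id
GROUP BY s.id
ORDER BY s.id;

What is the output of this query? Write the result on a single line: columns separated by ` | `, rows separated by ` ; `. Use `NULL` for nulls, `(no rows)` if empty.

Yuki | 4 ; Uma | 1 ; Farid | 4 ; Kira | 2

LEFT JOIN keeps every students row; unmatched ones get NULL for enrollments columns.
Group by students.id and compute COUNT(e.id). COUNT(col) of an all-NULL group is 0.
  1: ids {1, 2, 4, 8} → COUNT(e.id)=4
  2: ids {11} → COUNT(e.id)=1
  3: ids {3, 5, 6, 9} → COUNT(e.id)=4
  4: ids {7, 10} → COUNT(e.id)=2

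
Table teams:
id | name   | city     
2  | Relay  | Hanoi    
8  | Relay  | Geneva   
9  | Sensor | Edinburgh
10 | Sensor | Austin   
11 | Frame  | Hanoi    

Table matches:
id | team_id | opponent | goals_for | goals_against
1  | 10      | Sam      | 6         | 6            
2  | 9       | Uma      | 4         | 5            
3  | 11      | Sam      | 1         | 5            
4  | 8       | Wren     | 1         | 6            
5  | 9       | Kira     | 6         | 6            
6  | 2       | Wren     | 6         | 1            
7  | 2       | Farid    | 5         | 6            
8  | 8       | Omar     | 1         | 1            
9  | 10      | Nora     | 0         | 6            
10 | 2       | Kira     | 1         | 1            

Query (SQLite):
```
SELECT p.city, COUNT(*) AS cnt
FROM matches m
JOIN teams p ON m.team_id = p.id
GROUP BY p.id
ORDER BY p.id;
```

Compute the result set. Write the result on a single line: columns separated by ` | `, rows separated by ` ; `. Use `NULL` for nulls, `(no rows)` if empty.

Hanoi | 3 ; Geneva | 2 ; Edinburgh | 2 ; Austin | 2 ; Hanoi | 1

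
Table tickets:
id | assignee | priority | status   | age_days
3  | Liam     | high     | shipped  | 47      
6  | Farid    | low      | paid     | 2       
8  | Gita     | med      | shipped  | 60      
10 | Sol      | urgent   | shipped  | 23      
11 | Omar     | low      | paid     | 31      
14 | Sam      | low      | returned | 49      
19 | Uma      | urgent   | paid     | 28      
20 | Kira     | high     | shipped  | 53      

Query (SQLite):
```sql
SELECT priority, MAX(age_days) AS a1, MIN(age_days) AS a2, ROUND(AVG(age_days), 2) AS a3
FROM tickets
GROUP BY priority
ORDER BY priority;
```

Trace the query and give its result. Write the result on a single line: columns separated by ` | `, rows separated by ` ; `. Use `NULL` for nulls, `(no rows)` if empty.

high | 53 | 47 | 50 ; low | 49 | 2 | 27.33 ; med | 60 | 60 | 60 ; urgent | 28 | 23 | 25.5

Group tickets by priority.
Per group compute: MAX(age_days), MIN(age_days), ROUND(AVG(age_days), 2).
  high: ids {3, 20} → MAX(age_days)=53, MIN(age_days)=47, ROUND(AVG(age_days), 2)=50
  low: ids {6, 11, 14} → MAX(age_days)=49, MIN(age_days)=2, ROUND(AVG(age_days), 2)=27.33
  med: ids {8} → MAX(age_days)=60, MIN(age_days)=60, ROUND(AVG(age_days), 2)=60
  urgent: ids {10, 19} → MAX(age_days)=28, MIN(age_days)=23, ROUND(AVG(age_days), 2)=25.5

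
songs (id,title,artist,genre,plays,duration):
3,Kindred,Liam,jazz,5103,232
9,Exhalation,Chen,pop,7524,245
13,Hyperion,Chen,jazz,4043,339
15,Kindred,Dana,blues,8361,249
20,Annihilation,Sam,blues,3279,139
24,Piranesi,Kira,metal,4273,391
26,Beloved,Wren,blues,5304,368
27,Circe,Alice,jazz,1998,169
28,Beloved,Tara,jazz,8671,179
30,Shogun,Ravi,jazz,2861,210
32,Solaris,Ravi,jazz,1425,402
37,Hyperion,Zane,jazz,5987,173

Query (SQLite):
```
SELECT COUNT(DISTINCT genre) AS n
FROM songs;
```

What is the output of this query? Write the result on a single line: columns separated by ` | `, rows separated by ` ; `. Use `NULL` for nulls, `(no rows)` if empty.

4

Count distinct non-NULL genre values.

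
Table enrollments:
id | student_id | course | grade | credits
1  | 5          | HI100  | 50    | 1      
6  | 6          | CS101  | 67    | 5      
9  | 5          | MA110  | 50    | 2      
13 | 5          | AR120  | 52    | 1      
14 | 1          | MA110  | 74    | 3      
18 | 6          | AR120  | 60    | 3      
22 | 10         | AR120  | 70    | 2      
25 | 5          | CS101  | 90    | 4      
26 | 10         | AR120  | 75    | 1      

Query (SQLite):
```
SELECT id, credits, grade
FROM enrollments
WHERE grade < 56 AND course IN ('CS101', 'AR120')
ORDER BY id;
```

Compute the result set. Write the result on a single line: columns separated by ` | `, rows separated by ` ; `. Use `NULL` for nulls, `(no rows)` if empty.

13 | 1 | 52

grade < 56: ids {1, 9, 13}
course IN ('CS101', 'AR120'): ids {6, 13, 18, 22, 25, 26}
Combine with AND.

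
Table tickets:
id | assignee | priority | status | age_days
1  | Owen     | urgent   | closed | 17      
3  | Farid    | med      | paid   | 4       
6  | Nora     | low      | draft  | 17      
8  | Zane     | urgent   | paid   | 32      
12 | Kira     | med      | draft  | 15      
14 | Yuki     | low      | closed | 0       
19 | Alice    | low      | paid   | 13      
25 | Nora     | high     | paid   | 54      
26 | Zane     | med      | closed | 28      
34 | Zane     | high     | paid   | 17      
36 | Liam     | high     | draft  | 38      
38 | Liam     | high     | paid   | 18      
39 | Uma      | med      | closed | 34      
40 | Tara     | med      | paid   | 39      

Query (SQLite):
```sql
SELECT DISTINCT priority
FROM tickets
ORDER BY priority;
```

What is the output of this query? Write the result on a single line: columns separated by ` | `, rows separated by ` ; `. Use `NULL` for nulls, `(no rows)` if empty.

high ; low ; med ; urgent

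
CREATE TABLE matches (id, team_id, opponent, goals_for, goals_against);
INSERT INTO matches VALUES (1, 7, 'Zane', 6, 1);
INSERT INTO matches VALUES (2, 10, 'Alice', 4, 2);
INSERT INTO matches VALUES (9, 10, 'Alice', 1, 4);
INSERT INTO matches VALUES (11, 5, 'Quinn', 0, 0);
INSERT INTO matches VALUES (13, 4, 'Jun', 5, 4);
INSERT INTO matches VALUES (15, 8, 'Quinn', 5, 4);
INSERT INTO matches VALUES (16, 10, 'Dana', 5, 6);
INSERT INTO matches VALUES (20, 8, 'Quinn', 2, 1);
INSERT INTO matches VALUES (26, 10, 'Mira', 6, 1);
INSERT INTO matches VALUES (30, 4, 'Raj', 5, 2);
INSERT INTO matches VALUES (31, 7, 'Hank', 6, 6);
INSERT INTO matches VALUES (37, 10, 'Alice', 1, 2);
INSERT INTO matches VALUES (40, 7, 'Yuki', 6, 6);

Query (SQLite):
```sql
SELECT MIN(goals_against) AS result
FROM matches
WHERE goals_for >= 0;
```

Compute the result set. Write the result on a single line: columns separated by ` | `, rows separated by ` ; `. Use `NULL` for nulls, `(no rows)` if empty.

0

Rows where goals_for >= 0 → goals_against values: [1, 2, 4, 0, 4, 4, 6, 1, 1, 2, 6, 2, 6].
MIN of non-NULL values = 0.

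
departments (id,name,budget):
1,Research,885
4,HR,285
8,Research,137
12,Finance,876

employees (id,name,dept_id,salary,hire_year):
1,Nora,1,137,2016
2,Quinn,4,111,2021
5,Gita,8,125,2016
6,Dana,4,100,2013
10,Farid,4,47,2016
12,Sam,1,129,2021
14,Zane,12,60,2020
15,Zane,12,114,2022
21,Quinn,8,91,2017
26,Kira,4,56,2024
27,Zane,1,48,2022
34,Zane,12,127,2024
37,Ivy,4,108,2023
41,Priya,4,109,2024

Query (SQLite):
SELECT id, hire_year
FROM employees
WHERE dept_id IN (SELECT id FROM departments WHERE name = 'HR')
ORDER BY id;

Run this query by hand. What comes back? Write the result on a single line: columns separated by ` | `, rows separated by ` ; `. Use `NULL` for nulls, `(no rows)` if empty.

Inner query: departments.id where name = 'HR'.
Outer: keep employees rows whose dept_id is in that set.
Inner query → {4}

2 | 2021 ; 6 | 2013 ; 10 | 2016 ; 26 | 2024 ; 37 | 2023 ; 41 | 2024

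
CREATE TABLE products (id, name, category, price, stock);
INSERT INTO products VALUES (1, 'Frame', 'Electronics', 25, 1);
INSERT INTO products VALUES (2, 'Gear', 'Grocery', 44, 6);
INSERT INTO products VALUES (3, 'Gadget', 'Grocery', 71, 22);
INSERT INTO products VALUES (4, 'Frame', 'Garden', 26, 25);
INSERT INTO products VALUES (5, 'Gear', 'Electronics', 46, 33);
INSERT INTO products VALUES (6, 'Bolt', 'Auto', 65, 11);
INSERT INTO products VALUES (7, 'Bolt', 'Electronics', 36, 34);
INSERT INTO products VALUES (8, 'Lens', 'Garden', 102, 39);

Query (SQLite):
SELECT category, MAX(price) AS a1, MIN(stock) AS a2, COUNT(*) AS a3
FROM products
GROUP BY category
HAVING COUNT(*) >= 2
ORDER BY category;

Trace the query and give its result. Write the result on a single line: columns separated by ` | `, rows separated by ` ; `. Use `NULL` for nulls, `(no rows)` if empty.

Electronics | 46 | 1 | 3 ; Garden | 102 | 25 | 2 ; Grocery | 71 | 6 | 2

Group products by category.
Per group compute: MAX(price), MIN(stock), COUNT(*).
HAVING: drop groups with fewer than 2 rows.
  Auto: ids {6} → MAX(price)=65, MIN(stock)=11, COUNT(*)=1
  Electronics: ids {1, 5, 7} → MAX(price)=46, MIN(stock)=1, COUNT(*)=3
  Garden: ids {4, 8} → MAX(price)=102, MIN(stock)=25, COUNT(*)=2
  Grocery: ids {2, 3} → MAX(price)=71, MIN(stock)=6, COUNT(*)=2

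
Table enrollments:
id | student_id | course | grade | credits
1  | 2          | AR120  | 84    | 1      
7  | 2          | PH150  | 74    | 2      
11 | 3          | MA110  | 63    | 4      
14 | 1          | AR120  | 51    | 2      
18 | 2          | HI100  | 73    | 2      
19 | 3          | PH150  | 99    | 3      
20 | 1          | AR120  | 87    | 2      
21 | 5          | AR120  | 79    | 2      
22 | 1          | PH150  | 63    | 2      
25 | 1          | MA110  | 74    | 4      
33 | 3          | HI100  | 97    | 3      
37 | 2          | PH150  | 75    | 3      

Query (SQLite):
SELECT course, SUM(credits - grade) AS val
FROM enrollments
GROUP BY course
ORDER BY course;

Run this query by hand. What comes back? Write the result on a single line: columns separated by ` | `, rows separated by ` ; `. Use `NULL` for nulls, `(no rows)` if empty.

For each row compute credits - grade.
Group by course; take SUM of the expression per group.
  AR120: ids {1, 14, 20, 21} → SUM(credits - grade)=-294
  HI100: ids {18, 33} → SUM(credits - grade)=-165
  MA110: ids {11, 25} → SUM(credits - grade)=-129
  PH150: ids {7, 19, 22, 37} → SUM(credits - grade)=-301

AR120 | -294 ; HI100 | -165 ; MA110 | -129 ; PH150 | -301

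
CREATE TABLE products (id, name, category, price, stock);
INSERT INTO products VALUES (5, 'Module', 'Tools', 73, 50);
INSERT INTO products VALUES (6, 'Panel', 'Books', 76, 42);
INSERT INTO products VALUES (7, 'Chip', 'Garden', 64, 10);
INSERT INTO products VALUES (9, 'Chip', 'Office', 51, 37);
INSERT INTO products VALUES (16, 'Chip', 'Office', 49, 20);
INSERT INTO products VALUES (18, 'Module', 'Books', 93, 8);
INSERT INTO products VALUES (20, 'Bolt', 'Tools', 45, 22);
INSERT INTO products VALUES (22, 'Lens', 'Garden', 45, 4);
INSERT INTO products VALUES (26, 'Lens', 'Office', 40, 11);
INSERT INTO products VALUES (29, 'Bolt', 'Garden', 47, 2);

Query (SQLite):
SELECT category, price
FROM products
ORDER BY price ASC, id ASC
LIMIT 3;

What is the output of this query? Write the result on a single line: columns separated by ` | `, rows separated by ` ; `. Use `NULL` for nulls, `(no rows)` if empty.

Office | 40 ; Tools | 45 ; Garden | 45

Sort by price asc, tiebreak id asc: (40, id=26), (45, id=20), (45, id=22), (47, id=29), (49, id=16), (51, id=9) …. Take first 3.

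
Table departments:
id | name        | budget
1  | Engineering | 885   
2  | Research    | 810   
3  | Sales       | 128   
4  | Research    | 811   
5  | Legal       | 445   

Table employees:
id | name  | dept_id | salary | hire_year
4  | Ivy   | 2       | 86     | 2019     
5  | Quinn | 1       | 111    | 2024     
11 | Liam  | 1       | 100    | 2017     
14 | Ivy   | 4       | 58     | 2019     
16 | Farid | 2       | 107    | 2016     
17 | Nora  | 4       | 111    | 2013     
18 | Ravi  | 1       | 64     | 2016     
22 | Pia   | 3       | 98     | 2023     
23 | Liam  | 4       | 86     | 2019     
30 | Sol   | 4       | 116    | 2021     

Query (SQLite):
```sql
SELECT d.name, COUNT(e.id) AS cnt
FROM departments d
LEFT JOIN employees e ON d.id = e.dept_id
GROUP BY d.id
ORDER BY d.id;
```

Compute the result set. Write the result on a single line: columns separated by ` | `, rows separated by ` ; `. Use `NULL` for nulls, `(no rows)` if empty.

Engineering | 3 ; Research | 2 ; Sales | 1 ; Research | 4 ; Legal | 0

LEFT JOIN keeps every departments row; unmatched ones get NULL for employees columns.
Group by departments.id and compute COUNT(e.id). COUNT(col) of an all-NULL group is 0.
  1: ids {5, 11, 18} → COUNT(e.id)=3
  2: ids {4, 16} → COUNT(e.id)=2
  3: ids {22} → COUNT(e.id)=1
  4: ids {14, 17, 23, 30} → COUNT(e.id)=4
  5: ids {—} → COUNT(e.id)=0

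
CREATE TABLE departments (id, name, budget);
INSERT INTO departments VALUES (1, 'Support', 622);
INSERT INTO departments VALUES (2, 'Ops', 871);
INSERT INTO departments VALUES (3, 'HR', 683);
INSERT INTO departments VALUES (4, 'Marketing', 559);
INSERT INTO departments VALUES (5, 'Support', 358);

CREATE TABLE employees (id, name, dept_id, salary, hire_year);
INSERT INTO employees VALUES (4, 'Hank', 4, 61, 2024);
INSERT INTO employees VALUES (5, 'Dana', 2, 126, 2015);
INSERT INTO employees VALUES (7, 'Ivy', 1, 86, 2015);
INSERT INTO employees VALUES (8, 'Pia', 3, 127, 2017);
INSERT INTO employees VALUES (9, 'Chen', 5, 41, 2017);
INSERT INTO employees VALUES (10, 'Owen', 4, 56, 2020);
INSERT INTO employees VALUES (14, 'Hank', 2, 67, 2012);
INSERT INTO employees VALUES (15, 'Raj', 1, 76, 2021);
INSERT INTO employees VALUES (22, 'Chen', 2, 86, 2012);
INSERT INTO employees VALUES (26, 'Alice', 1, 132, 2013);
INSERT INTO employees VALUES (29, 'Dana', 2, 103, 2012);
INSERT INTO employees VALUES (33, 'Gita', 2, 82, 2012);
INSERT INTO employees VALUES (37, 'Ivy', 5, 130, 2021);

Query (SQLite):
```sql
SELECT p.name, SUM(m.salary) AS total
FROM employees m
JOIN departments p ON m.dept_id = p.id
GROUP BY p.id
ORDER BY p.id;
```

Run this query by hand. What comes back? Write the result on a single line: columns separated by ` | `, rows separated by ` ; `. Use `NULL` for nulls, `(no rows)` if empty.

Support | 294 ; Ops | 464 ; HR | 127 ; Marketing | 117 ; Support | 171

Join each employees row to its departments via dept_id.
Group joined rows by departments.id; compute SUM(m.salary) per group.
  1: ids {7, 15, 26} → SUM(m.salary)=294
  2: ids {5, 14, 22, 29, 33} → SUM(m.salary)=464
  3: ids {8} → SUM(m.salary)=127
  4: ids {4, 10} → SUM(m.salary)=117
  5: ids {9, 37} → SUM(m.salary)=171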